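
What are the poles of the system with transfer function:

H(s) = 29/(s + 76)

Pole is where denominator = 0: s + 76 = 0, so s = -76.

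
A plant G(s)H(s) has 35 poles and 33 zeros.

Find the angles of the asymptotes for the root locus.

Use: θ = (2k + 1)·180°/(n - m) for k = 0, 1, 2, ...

n - m = 35 - 33 = 2. Angles: θk = (2k + 1)·180°/2 = 90°, 270°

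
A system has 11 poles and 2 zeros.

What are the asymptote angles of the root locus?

n - m = 11 - 2 = 9. Angles: θk = (2k + 1)·180°/9 = 20°, 60°, 100°, 140°, 180°, 220°, 260°, 300°, 340°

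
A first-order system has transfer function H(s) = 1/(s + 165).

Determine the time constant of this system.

For H(s) = 1/(s + 1/τ), the pole is at -1/τ = -165, so τ = 1/165 = 0.0061 s.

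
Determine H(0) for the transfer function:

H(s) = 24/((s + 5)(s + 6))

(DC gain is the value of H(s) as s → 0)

DC gain = H(0) = 24/(5 × 6) = 24/30 = 0.8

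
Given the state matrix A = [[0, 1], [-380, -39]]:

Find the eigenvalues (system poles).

det(A - λI) = λ² - (-39)λ + 380 = (λ - (-20))(λ - (-19)). Eigenvalues: -20, -19.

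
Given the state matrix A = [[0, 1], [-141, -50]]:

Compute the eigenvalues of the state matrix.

det(A - λI) = λ² - (-50)λ + 141 = (λ - (-47))(λ - (-3)). Eigenvalues: -47, -3.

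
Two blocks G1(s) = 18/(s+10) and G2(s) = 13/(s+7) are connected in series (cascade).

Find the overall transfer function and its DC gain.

Series: multiply transfer functions. G_eq = 18/(s+10) × 13/(s+7) = 234/((s+10)(s+7)). DC gain = 234/(10×7) = 3.3429.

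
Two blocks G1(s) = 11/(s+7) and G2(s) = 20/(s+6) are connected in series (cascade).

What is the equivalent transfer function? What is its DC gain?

Series: multiply transfer functions. G_eq = 11/(s+7) × 20/(s+6) = 220/((s+7)(s+6)). DC gain = 220/(7×6) = 5.2381.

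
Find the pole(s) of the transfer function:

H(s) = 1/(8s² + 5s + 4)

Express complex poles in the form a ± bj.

Discriminant = 5² - 4×8×4 = 25 - 128 = -103 < 0, so the poles are a complex conjugate pair s = (-5 ± j√103)/(2×8). Real part = -5/(2×8) = -5/16 = -0.3125; imaginary part = ±√103/(2×8) ≈ 0.6343. Poles: s = -0.3125 ± 0.6343j.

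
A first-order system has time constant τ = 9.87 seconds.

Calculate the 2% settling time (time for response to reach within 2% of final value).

For first-order system, 2% settling time ≈ 4τ = 4 × 9.87 = 39.48 s.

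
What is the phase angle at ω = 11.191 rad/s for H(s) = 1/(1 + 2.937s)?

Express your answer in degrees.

Phase = -arctan(ωτ) = -arctan(11.191 × 2.937) = -88.3°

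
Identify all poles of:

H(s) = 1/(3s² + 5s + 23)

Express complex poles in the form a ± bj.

Discriminant = 5² - 4×3×23 = 25 - 276 = -251 < 0, so the poles are a complex conjugate pair s = (-5 ± j√251)/(2×3). Real part = -5/(2×3) = -5/6 ≈ -0.8333; imaginary part = ±√251/(2×3) ≈ 2.6405. Poles: s = -0.8333 ± 2.6405j.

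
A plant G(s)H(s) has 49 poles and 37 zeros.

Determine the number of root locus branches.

Root locus has n branches where n = number of poles = 49.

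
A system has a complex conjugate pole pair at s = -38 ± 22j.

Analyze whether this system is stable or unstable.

Real part of poles is -38 (< 0, left half-plane). Stable.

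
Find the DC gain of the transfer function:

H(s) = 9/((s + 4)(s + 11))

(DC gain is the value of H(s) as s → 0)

DC gain = H(0) = 9/(4 × 11) = 9/44 = 0.2045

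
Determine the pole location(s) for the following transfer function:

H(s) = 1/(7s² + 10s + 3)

Discriminant = 10² - 4×7×3 = 100 - 84 = 16 > 0, so two distinct real poles. Using quadratic formula: s = (-10 ± √16)/(2×7) = (-10 ± √16)/14, with √16 = 4. s₁ = -6/14 ≈ -0.4286, s₂ = -14/14 = -1. Poles: s₁ = -0.4286, s₂ = -1.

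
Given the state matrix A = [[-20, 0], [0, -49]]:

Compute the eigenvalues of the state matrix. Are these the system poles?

For diagonal matrix, eigenvalues are diagonal entries: λ₁ = -20, λ₂ = -49. Eigenvalues of A = system poles.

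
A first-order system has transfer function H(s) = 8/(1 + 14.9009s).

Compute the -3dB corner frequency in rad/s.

Corner frequency = 1/τ = 1/14.9009 = 0.067 rad/s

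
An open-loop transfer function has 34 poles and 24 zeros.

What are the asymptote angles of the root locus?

n - m = 34 - 24 = 10. Angles: θk = (2k + 1)·180°/10 = 18°, 54°, 90°, 126°, 162°, 198°, 234°, 270°, 306°, 342°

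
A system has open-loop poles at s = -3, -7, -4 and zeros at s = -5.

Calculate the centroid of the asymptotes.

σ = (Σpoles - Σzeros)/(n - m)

σ = (Σpoles - Σzeros)/(n - m) = (-14 - (-5))/(3 - 1) = -9/2 = -4.5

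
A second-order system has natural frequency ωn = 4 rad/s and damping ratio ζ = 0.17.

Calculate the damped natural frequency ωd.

ωd = ωn√(1 - ζ²) = 4√(1 - 0.17²) = 3.94 rad/s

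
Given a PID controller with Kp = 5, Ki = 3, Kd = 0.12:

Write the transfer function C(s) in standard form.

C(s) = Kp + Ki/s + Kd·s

Substituting values: C(s) = 5 + 3/s + 0.12s = (0.12s² + 5s + 3)/s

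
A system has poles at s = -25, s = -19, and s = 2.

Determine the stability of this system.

Pole(s) at s = 2 are not in the left half-plane. System is unstable.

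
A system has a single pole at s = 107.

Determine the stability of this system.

Pole at s = 107 is in the right half-plane. Unstable.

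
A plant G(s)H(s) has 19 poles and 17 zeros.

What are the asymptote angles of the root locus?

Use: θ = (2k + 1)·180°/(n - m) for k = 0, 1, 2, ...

n - m = 19 - 17 = 2. Angles: θk = (2k + 1)·180°/2 = 90°, 270°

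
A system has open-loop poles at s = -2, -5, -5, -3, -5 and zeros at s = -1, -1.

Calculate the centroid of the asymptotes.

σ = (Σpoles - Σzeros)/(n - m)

σ = (Σpoles - Σzeros)/(n - m) = (-20 - (-2))/(5 - 2) = -18/3 = -6.0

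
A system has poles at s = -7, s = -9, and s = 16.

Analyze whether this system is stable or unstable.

Pole(s) at s = 16 are not in the left half-plane. System is unstable.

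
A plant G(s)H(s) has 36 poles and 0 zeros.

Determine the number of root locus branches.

Root locus has n branches where n = number of poles = 36.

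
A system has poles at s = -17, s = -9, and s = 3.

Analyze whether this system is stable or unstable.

Pole(s) at s = 3 are not in the left half-plane. System is unstable.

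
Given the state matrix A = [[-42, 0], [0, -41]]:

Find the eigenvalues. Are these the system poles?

For diagonal matrix, eigenvalues are diagonal entries: λ₁ = -42, λ₂ = -41. Eigenvalues of A = system poles.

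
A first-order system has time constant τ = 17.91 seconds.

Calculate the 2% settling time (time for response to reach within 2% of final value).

For first-order system, 2% settling time ≈ 4τ = 4 × 17.91 = 71.64 s.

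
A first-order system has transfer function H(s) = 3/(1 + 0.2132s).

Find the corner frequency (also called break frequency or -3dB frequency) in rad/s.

Corner frequency = 1/τ = 1/0.2132 = 4.69 rad/s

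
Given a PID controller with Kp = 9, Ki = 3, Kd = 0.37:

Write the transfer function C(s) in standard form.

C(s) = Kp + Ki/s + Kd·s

Substituting values: C(s) = 9 + 3/s + 0.37s = (0.37s² + 9s + 3)/s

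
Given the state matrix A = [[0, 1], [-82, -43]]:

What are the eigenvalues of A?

det(A - λI) = λ² - (-43)λ + 82 = (λ - (-2))(λ - (-41)). Eigenvalues: -2, -41.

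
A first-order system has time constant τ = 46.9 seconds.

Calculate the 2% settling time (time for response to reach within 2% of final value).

For first-order system, 2% settling time ≈ 4τ = 4 × 46.9 = 187.6 s.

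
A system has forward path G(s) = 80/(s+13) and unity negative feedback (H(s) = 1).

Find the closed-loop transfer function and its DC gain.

T(s) = G/(1+GH) = [80/(s+13)] / [1 + 80/(s+13)] = 80/(s+13+80) = 80/(s+93). DC gain = 80/93 = 0.8602.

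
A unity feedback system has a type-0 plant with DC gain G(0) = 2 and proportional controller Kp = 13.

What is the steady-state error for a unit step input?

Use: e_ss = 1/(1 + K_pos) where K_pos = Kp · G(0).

K_pos = Kp · G(0) = 13 × 2 = 26. e_ss = 1/(1 + 26) = 0.0370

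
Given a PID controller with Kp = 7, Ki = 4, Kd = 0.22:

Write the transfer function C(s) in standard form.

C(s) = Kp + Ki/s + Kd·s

Substituting values: C(s) = 7 + 4/s + 0.22s = (0.22s² + 7s + 4)/s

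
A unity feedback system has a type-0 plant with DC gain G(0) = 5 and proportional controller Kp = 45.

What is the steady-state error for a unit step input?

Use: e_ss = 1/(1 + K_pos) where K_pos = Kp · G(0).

K_pos = Kp · G(0) = 45 × 5 = 225. e_ss = 1/(1 + 225) = 0.0044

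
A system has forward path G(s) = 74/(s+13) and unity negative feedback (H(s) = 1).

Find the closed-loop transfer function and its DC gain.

T(s) = G/(1+GH) = [74/(s+13)] / [1 + 74/(s+13)] = 74/(s+13+74) = 74/(s+87). DC gain = 74/87 = 0.8506.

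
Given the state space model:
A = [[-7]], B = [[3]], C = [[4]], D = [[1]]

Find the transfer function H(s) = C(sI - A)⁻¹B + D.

(sI - A)⁻¹ = 1/(s + 7). H(s) = 4×3/(s + 7) + 1 = (s + 19)/(s + 7).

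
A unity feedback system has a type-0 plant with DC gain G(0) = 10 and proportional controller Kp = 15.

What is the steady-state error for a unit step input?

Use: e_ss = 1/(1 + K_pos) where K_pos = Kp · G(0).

K_pos = Kp · G(0) = 15 × 10 = 150. e_ss = 1/(1 + 150) = 0.0066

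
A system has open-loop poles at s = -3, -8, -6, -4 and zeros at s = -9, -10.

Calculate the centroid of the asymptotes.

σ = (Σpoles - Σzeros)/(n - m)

σ = (Σpoles - Σzeros)/(n - m) = (-21 - (-19))/(4 - 2) = -2/2 = -1.0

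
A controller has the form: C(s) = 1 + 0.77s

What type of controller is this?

This is a Proportional-Derivative (PD) controller.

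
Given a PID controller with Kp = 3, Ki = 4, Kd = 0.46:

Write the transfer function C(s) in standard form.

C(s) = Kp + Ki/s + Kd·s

Substituting values: C(s) = 3 + 4/s + 0.46s = (0.46s² + 3s + 4)/s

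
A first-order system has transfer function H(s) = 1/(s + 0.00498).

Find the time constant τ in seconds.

For H(s) = 1/(s + 1/τ), the pole is at -1/τ = -0.00498, so τ = 1/0.00498 = 200.8 s.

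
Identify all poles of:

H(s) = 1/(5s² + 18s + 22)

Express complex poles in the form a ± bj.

Discriminant = 18² - 4×5×22 = 324 - 440 = -116 < 0, so the poles are a complex conjugate pair s = (-18 ± j√116)/(2×5). Real part = -18/(2×5) = -18/10 = -1.8; imaginary part = ±√116/(2×5) ≈ 1.0770. Poles: s = -1.8 ± 1.0770j.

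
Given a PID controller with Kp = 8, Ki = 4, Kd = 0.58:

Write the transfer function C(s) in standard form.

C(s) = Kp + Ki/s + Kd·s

Substituting values: C(s) = 8 + 4/s + 0.58s = (0.58s² + 8s + 4)/s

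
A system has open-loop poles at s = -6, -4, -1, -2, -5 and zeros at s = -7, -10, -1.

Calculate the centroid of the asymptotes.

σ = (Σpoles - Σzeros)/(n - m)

σ = (Σpoles - Σzeros)/(n - m) = (-18 - (-18))/(5 - 3) = 0/2 = 0.0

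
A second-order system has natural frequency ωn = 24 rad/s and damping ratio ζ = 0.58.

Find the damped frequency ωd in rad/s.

ωd = ωn√(1 - ζ²) = 24√(1 - 0.58²) = 19.55 rad/s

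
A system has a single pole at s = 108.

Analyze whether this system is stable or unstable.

Pole at s = 108 is in the right half-plane. Unstable.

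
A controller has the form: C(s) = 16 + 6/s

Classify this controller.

This is a Proportional-Integral (PI) controller.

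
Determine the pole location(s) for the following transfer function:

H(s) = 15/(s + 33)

Pole is where denominator = 0: s + 33 = 0, so s = -33.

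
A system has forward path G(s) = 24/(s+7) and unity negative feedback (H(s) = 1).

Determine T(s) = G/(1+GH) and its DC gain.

T(s) = G/(1+GH) = [24/(s+7)] / [1 + 24/(s+7)] = 24/(s+7+24) = 24/(s+31). DC gain = 24/31 = 0.7742.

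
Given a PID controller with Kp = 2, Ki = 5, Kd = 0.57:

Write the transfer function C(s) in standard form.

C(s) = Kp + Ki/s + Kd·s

Substituting values: C(s) = 2 + 5/s + 0.57s = (0.57s² + 2s + 5)/s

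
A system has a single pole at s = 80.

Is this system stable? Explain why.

Pole at s = 80 is in the right half-plane. Unstable.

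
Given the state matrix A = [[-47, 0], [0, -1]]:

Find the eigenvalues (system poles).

For diagonal matrix, eigenvalues are diagonal entries: λ₁ = -47, λ₂ = -1.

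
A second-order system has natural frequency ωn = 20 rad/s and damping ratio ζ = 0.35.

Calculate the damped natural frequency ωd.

ωd = ωn√(1 - ζ²) = 20√(1 - 0.35²) = 18.73 rad/s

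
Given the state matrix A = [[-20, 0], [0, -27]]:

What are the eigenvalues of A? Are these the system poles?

For diagonal matrix, eigenvalues are diagonal entries: λ₁ = -20, λ₂ = -27. Eigenvalues of A = system poles.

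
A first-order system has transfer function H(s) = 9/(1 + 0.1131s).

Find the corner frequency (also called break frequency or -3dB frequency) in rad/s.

Corner frequency = 1/τ = 1/0.1131 = 8.842 rad/s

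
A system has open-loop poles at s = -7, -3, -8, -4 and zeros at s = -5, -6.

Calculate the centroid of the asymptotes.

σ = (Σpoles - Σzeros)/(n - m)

σ = (Σpoles - Σzeros)/(n - m) = (-22 - (-11))/(4 - 2) = -11/2 = -5.5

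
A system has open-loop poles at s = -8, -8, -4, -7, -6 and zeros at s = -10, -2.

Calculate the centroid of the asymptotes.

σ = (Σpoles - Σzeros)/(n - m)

σ = (Σpoles - Σzeros)/(n - m) = (-33 - (-12))/(5 - 2) = -21/3 = -7.0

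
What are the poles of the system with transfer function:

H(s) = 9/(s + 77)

Pole is where denominator = 0: s + 77 = 0, so s = -77.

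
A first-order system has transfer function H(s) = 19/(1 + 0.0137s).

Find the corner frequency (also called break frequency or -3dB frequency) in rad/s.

Corner frequency = 1/τ = 1/0.0137 = 72.993 rad/s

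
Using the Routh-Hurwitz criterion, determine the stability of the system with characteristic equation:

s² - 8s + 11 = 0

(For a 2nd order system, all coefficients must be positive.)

Coefficients: 1, -8, 11. b=-8 not positive, so system is unstable.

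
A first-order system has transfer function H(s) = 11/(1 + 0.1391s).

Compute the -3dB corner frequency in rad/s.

Corner frequency = 1/τ = 1/0.1391 = 7.189 rad/s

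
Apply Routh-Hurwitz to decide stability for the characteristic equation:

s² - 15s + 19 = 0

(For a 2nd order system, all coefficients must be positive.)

Coefficients: 1, -15, 19. b=-15 not positive, so system is unstable.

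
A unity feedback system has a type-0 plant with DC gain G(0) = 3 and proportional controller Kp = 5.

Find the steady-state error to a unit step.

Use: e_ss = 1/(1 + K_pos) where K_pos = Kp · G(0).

K_pos = Kp · G(0) = 5 × 3 = 15. e_ss = 1/(1 + 15) = 0.0625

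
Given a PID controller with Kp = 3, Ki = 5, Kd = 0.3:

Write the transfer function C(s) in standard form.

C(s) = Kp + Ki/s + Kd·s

Substituting values: C(s) = 3 + 5/s + 0.3s = (0.3s² + 3s + 5)/s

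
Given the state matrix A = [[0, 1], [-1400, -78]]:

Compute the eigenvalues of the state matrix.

det(A - λI) = λ² - (-78)λ + 1400 = (λ - (-28))(λ - (-50)). Eigenvalues: -28, -50.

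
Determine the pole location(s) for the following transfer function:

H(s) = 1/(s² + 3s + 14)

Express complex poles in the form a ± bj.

Discriminant = 3² - 4×1×14 = 9 - 56 = -47 < 0, so the poles are a complex conjugate pair s = (-3 ± j√47)/(2×1). Real part = -3/(2×1) = -3/2 = -1.5; imaginary part = ±√47/(2×1) ≈ 3.4278. Poles: s = -1.5 ± 3.4278j.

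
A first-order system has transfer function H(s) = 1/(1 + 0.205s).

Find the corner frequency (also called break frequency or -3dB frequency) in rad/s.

Corner frequency = 1/τ = 1/0.205 = 4.878 rad/s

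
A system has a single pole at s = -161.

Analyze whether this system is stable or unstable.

Pole at s = -161 is in the left half-plane. Stable.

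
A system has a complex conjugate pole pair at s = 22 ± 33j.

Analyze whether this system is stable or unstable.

Real part of poles is 22 (> 0, right half-plane). Unstable.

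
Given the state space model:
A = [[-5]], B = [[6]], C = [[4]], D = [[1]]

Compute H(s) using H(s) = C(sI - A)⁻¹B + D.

(sI - A)⁻¹ = 1/(s + 5). H(s) = 4×6/(s + 5) + 1 = (s + 29)/(s + 5).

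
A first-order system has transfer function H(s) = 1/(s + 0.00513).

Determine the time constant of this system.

For H(s) = 1/(s + 1/τ), the pole is at -1/τ = -0.00513, so τ = 1/0.00513 = 194.9 s.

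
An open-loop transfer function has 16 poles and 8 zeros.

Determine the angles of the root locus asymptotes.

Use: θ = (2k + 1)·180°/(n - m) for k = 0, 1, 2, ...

n - m = 16 - 8 = 8. Angles: θk = (2k + 1)·180°/8 = 22.5°, 67.5°, 112.5°, 157.5°, 202.5°, 247.5°, 292.5°, 337.5°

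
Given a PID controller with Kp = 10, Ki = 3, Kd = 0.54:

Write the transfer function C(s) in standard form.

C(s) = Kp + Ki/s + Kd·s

Substituting values: C(s) = 10 + 3/s + 0.54s = (0.54s² + 10s + 3)/s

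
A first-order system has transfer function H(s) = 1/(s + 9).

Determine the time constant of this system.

For H(s) = 1/(s + 1/τ), the pole is at -1/τ = -9, so τ = 1/9 = 0.1111 s.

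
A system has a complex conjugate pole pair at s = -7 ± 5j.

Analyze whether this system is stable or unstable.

Real part of poles is -7 (< 0, left half-plane). Stable.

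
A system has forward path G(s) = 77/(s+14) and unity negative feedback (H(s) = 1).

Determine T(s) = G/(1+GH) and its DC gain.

T(s) = G/(1+GH) = [77/(s+14)] / [1 + 77/(s+14)] = 77/(s+14+77) = 77/(s+91). DC gain = 77/91 = 0.8462.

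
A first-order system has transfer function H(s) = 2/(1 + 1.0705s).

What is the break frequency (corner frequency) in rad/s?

Corner frequency = 1/τ = 1/1.0705 = 0.934 rad/s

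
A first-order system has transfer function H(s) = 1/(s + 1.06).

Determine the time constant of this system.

For H(s) = 1/(s + 1/τ), the pole is at -1/τ = -1.06, so τ = 1/1.06 = 0.9434 s.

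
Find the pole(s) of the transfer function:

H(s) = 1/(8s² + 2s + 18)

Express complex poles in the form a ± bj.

Discriminant = 2² - 4×8×18 = 4 - 576 = -572 < 0, so the poles are a complex conjugate pair s = (-2 ± j√572)/(2×8). Real part = -2/(2×8) = -2/16 = -0.125; imaginary part = ±√572/(2×8) ≈ 1.4948. Poles: s = -0.125 ± 1.4948j.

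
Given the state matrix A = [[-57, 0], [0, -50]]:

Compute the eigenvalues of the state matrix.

For diagonal matrix, eigenvalues are diagonal entries: λ₁ = -57, λ₂ = -50.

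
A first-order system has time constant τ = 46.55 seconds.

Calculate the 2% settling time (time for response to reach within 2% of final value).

For first-order system, 2% settling time ≈ 4τ = 4 × 46.55 = 186.2 s.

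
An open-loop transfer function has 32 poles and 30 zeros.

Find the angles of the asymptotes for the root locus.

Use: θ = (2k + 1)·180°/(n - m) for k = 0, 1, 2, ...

n - m = 32 - 30 = 2. Angles: θk = (2k + 1)·180°/2 = 90°, 270°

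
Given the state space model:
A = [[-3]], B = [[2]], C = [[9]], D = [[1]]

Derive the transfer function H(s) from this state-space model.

(sI - A)⁻¹ = 1/(s + 3). H(s) = 9×2/(s + 3) + 1 = (s + 21)/(s + 3).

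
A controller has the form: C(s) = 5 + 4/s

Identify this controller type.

This is a Proportional-Integral (PI) controller.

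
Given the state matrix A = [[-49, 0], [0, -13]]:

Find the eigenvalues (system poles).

For diagonal matrix, eigenvalues are diagonal entries: λ₁ = -49, λ₂ = -13.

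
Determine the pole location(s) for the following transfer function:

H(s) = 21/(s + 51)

Pole is where denominator = 0: s + 51 = 0, so s = -51.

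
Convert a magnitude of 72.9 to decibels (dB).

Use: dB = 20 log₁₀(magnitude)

dB = 20 log₁₀(72.9) = 37.3 dB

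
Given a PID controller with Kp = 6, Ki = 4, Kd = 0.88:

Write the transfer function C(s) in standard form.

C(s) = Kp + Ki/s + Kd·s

Substituting values: C(s) = 6 + 4/s + 0.88s = (0.88s² + 6s + 4)/s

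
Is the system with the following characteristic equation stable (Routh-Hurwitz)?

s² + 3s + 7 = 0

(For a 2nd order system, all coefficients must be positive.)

Coefficients: 1, 3, 7. All positive, so system is stable.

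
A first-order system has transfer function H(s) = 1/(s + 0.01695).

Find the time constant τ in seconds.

For H(s) = 1/(s + 1/τ), the pole is at -1/τ = -0.01695, so τ = 1/0.01695 = 59 s.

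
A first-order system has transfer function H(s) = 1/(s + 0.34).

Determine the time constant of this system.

For H(s) = 1/(s + 1/τ), the pole is at -1/τ = -0.34, so τ = 1/0.34 = 2.9412 s.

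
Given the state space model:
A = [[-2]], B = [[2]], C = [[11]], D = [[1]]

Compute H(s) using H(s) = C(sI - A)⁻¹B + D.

(sI - A)⁻¹ = 1/(s + 2). H(s) = 11×2/(s + 2) + 1 = (s + 24)/(s + 2).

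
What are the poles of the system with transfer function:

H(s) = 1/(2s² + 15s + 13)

Discriminant = 15² - 4×2×13 = 225 - 104 = 121 > 0, so two distinct real poles. Using quadratic formula: s = (-15 ± √121)/(2×2) = (-15 ± √121)/4, with √121 = 11. s₁ = -4/4 = -1, s₂ = -26/4 = -6.5. Poles: s₁ = -1, s₂ = -6.5.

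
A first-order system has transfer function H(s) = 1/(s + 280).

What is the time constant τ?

For H(s) = 1/(s + 1/τ), the pole is at -1/τ = -280, so τ = 1/280 = 0.0036 s.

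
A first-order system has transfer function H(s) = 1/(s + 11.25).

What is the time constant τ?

For H(s) = 1/(s + 1/τ), the pole is at -1/τ = -11.25, so τ = 1/11.25 = 0.0889 s.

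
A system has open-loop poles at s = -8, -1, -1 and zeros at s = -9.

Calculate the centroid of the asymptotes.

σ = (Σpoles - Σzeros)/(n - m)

σ = (Σpoles - Σzeros)/(n - m) = (-10 - (-9))/(3 - 1) = -1/2 = -0.5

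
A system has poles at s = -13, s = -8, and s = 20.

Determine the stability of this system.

Pole(s) at s = 20 are not in the left half-plane. System is unstable.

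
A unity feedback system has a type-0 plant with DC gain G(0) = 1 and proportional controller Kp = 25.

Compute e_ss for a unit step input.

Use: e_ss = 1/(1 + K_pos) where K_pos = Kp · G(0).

K_pos = Kp · G(0) = 25 × 1 = 25. e_ss = 1/(1 + 25) = 0.0385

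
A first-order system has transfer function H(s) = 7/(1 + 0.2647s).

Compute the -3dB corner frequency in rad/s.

Corner frequency = 1/τ = 1/0.2647 = 3.778 rad/s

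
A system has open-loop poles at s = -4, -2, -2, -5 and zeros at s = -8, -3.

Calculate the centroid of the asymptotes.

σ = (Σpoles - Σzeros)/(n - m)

σ = (Σpoles - Σzeros)/(n - m) = (-13 - (-11))/(4 - 2) = -2/2 = -1.0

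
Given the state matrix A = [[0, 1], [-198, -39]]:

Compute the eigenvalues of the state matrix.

det(A - λI) = λ² - (-39)λ + 198 = (λ - (-33))(λ - (-6)). Eigenvalues: -33, -6.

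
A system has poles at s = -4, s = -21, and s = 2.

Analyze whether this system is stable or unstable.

Pole(s) at s = 2 are not in the left half-plane. System is unstable.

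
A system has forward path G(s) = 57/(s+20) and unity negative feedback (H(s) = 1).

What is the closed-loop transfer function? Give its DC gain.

T(s) = G/(1+GH) = [57/(s+20)] / [1 + 57/(s+20)] = 57/(s+20+57) = 57/(s+77). DC gain = 57/77 = 0.7403.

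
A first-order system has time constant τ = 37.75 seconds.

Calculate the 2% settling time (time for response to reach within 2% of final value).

For first-order system, 2% settling time ≈ 4τ = 4 × 37.75 = 151.0 s.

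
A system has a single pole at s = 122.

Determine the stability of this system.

Pole at s = 122 is in the right half-plane. Unstable.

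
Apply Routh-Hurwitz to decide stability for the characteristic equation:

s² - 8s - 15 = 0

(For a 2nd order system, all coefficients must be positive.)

Coefficients: 1, -8, -15. b=-8, c=-15 not positive, so system is unstable.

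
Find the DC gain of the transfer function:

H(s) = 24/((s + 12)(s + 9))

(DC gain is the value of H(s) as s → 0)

DC gain = H(0) = 24/(12 × 9) = 24/108 = 0.2222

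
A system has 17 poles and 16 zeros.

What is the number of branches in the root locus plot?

Root locus has n branches where n = number of poles = 17.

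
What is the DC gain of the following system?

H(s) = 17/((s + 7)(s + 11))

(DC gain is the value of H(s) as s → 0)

DC gain = H(0) = 17/(7 × 11) = 17/77 = 0.2208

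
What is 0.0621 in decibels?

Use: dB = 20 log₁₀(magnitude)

dB = 20 log₁₀(0.0621) = -24.1 dB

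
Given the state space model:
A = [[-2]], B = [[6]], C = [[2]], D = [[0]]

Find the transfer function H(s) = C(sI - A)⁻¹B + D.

(sI - A)⁻¹ = 1/(s + 2). H(s) = 2 × 6/(s + 2) + 0 = 12/(s + 2).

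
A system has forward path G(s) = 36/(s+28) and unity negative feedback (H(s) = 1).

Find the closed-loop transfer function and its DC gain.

T(s) = G/(1+GH) = [36/(s+28)] / [1 + 36/(s+28)] = 36/(s+28+36) = 36/(s+64). DC gain = 36/64 = 0.5625.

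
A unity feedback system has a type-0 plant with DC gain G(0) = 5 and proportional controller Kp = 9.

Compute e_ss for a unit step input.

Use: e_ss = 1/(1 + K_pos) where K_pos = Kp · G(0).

K_pos = Kp · G(0) = 9 × 5 = 45. e_ss = 1/(1 + 45) = 0.0217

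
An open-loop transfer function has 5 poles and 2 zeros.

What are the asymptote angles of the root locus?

n - m = 5 - 2 = 3. Angles: θk = (2k + 1)·180°/3 = 60°, 180°, 300°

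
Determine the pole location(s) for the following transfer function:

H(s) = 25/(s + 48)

Pole is where denominator = 0: s + 48 = 0, so s = -48.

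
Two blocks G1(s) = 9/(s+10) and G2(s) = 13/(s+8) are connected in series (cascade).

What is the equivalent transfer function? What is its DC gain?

Series: multiply transfer functions. G_eq = 9/(s+10) × 13/(s+8) = 117/((s+10)(s+8)). DC gain = 117/(10×8) = 1.4625.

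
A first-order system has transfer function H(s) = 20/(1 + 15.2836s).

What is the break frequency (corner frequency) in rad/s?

Corner frequency = 1/τ = 1/15.2836 = 0.065 rad/s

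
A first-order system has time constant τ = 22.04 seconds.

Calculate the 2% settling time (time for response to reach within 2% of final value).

For first-order system, 2% settling time ≈ 4τ = 4 × 22.04 = 88.16 s.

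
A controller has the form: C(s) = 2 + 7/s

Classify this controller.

This is a Proportional-Integral (PI) controller.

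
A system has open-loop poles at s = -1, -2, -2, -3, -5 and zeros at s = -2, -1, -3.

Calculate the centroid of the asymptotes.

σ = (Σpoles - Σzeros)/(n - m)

σ = (Σpoles - Σzeros)/(n - m) = (-13 - (-6))/(5 - 3) = -7/2 = -3.5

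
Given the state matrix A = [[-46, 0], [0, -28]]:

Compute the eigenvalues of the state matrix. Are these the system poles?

For diagonal matrix, eigenvalues are diagonal entries: λ₁ = -46, λ₂ = -28. Eigenvalues of A = system poles.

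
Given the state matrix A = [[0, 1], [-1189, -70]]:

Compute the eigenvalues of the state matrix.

det(A - λI) = λ² - (-70)λ + 1189 = (λ - (-41))(λ - (-29)). Eigenvalues: -41, -29.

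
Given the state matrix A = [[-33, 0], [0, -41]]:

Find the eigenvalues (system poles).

For diagonal matrix, eigenvalues are diagonal entries: λ₁ = -33, λ₂ = -41.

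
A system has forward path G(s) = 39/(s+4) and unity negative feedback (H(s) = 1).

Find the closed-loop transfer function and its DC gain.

T(s) = G/(1+GH) = [39/(s+4)] / [1 + 39/(s+4)] = 39/(s+4+39) = 39/(s+43). DC gain = 39/43 = 0.9070.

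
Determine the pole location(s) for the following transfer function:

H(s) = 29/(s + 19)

Pole is where denominator = 0: s + 19 = 0, so s = -19.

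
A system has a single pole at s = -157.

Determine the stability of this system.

Pole at s = -157 is in the left half-plane. Stable.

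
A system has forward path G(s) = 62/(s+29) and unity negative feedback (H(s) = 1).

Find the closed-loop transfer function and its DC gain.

T(s) = G/(1+GH) = [62/(s+29)] / [1 + 62/(s+29)] = 62/(s+29+62) = 62/(s+91). DC gain = 62/91 = 0.6813.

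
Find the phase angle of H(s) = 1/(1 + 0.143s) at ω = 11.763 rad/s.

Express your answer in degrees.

Phase = -arctan(ωτ) = -arctan(11.763 × 0.143) = -59.3°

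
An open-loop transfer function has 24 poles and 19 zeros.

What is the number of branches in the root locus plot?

Root locus has n branches where n = number of poles = 24.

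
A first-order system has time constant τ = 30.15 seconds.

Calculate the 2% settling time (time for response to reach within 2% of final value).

For first-order system, 2% settling time ≈ 4τ = 4 × 30.15 = 120.6 s.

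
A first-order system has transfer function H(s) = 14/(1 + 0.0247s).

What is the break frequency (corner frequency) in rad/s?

Corner frequency = 1/τ = 1/0.0247 = 40.486 rad/s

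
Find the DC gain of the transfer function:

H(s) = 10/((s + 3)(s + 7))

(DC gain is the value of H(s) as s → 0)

DC gain = H(0) = 10/(3 × 7) = 10/21 = 0.4762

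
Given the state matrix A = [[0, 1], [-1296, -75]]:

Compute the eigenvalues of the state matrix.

det(A - λI) = λ² - (-75)λ + 1296 = (λ - (-48))(λ - (-27)). Eigenvalues: -48, -27.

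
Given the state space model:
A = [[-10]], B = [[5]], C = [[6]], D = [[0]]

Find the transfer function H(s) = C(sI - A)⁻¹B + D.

(sI - A)⁻¹ = 1/(s + 10). H(s) = 6 × 5/(s + 10) + 0 = 30/(s + 10).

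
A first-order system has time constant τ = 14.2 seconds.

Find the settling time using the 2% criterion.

For first-order system, 2% settling time ≈ 4τ = 4 × 14.2 = 56.8 s.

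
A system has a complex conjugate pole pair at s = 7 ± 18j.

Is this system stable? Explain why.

Real part of poles is 7 (> 0, right half-plane). Unstable.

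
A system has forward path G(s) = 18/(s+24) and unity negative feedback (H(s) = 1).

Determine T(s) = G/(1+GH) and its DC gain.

T(s) = G/(1+GH) = [18/(s+24)] / [1 + 18/(s+24)] = 18/(s+24+18) = 18/(s+42). DC gain = 18/42 = 0.4286.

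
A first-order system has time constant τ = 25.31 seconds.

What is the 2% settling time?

For first-order system, 2% settling time ≈ 4τ = 4 × 25.31 = 101.24 s.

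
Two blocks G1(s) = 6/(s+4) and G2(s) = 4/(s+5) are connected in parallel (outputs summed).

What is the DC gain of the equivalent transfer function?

Parallel: G_eq = G1 + G2. DC gain = G1(0) + G2(0) = 6/4 + 4/5 = 1.5 + 0.8 = 2.3.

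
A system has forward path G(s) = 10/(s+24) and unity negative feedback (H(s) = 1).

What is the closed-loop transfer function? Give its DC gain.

T(s) = G/(1+GH) = [10/(s+24)] / [1 + 10/(s+24)] = 10/(s+24+10) = 10/(s+34). DC gain = 10/34 = 0.2941.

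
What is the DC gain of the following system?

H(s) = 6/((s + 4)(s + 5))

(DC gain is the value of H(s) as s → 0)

DC gain = H(0) = 6/(4 × 5) = 6/20 = 0.3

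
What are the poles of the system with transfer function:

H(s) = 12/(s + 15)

Pole is where denominator = 0: s + 15 = 0, so s = -15.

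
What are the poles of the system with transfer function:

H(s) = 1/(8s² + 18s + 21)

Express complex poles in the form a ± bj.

Discriminant = 18² - 4×8×21 = 324 - 672 = -348 < 0, so the poles are a complex conjugate pair s = (-18 ± j√348)/(2×8). Real part = -18/(2×8) = -18/16 = -1.125; imaginary part = ±√348/(2×8) ≈ 1.1659. Poles: s = -1.125 ± 1.1659j.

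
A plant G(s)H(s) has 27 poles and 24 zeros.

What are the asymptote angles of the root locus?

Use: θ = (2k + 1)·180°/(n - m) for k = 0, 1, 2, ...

n - m = 27 - 24 = 3. Angles: θk = (2k + 1)·180°/3 = 60°, 180°, 300°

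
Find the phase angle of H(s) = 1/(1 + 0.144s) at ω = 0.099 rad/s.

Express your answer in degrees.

Phase = -arctan(ωτ) = -arctan(0.099 × 0.144) = -0.8°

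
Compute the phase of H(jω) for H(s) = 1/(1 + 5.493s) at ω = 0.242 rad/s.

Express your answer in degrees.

Phase = -arctan(ωτ) = -arctan(0.242 × 5.493) = -53.0°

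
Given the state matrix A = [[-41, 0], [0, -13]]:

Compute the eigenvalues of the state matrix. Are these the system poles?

For diagonal matrix, eigenvalues are diagonal entries: λ₁ = -41, λ₂ = -13. Eigenvalues of A = system poles.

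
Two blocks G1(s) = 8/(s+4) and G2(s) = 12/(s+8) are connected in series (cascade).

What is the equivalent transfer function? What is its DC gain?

Series: multiply transfer functions. G_eq = 8/(s+4) × 12/(s+8) = 96/((s+4)(s+8)). DC gain = 96/(4×8) = 3.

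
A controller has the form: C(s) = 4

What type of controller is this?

This is a Proportional (P) controller.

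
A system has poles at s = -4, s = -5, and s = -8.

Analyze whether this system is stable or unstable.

All poles are in the left half-plane. System is stable.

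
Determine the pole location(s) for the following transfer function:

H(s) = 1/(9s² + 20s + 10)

Discriminant = 20² - 4×9×10 = 400 - 360 = 40 > 0, so two distinct real poles. Using quadratic formula: s = (-20 ± √40)/(2×9) = (-20 ± √40)/18, with √40 ≈ 6.3246. s₁ ≈ -0.7597, s₂ ≈ -1.4625. Poles: s₁ = -0.7597, s₂ = -1.4625.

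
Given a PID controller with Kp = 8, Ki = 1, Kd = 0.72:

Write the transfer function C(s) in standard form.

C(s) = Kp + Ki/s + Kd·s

Substituting values: C(s) = 8 + 1/s + 0.72s = (0.72s² + 8s + 1)/s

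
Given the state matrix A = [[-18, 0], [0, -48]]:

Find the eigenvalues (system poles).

For diagonal matrix, eigenvalues are diagonal entries: λ₁ = -18, λ₂ = -48.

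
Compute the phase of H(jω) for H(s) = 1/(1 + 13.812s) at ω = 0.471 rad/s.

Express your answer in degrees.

Phase = -arctan(ωτ) = -arctan(0.471 × 13.812) = -81.3°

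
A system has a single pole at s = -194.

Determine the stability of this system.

Pole at s = -194 is in the left half-plane. Stable.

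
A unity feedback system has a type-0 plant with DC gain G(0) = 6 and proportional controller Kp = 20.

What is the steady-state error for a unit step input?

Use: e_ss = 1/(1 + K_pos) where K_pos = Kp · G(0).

K_pos = Kp · G(0) = 20 × 6 = 120. e_ss = 1/(1 + 120) = 0.0083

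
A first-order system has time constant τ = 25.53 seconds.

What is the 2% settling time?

For first-order system, 2% settling time ≈ 4τ = 4 × 25.53 = 102.12 s.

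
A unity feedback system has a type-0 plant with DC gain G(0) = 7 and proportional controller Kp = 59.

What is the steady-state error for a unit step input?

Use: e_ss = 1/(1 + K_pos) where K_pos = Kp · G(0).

K_pos = Kp · G(0) = 59 × 7 = 413. e_ss = 1/(1 + 413) = 0.0024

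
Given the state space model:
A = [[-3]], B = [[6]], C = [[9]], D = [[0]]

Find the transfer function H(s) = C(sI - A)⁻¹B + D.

(sI - A)⁻¹ = 1/(s + 3). H(s) = 9 × 6/(s + 3) + 0 = 54/(s + 3).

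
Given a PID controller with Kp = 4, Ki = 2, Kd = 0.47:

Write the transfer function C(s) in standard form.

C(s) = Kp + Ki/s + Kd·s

Substituting values: C(s) = 4 + 2/s + 0.47s = (0.47s² + 4s + 2)/s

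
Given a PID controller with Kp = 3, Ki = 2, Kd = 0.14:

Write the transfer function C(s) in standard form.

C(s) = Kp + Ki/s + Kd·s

Substituting values: C(s) = 3 + 2/s + 0.14s = (0.14s² + 3s + 2)/s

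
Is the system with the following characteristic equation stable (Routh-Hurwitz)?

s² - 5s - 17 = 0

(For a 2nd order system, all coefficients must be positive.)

Coefficients: 1, -5, -17. b=-5, c=-17 not positive, so system is unstable.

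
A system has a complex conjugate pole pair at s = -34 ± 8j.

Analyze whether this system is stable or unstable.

Real part of poles is -34 (< 0, left half-plane). Stable.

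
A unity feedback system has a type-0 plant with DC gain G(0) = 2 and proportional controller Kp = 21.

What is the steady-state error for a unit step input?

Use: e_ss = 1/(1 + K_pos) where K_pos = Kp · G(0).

K_pos = Kp · G(0) = 21 × 2 = 42. e_ss = 1/(1 + 42) = 0.0233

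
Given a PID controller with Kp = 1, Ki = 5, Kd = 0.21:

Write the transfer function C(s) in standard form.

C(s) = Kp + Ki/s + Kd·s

Substituting values: C(s) = 1 + 5/s + 0.21s = (0.21s² + s + 5)/s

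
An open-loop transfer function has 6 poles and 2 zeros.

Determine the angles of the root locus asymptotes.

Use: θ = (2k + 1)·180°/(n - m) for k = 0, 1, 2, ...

n - m = 6 - 2 = 4. Angles: θk = (2k + 1)·180°/4 = 45°, 135°, 225°, 315°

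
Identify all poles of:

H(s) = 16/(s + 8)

Pole is where denominator = 0: s + 8 = 0, so s = -8.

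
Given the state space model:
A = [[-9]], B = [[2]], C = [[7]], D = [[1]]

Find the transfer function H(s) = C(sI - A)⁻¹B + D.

(sI - A)⁻¹ = 1/(s + 9). H(s) = 7×2/(s + 9) + 1 = (s + 23)/(s + 9).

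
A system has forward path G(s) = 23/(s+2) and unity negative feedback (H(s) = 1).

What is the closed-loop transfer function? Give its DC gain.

T(s) = G/(1+GH) = [23/(s+2)] / [1 + 23/(s+2)] = 23/(s+2+23) = 23/(s+25). DC gain = 23/25 = 0.92.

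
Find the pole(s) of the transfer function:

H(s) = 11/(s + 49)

Pole is where denominator = 0: s + 49 = 0, so s = -49.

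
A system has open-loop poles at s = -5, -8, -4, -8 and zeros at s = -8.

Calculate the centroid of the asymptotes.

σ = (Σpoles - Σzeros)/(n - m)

σ = (Σpoles - Σzeros)/(n - m) = (-25 - (-8))/(4 - 1) = -17/3 = -5.67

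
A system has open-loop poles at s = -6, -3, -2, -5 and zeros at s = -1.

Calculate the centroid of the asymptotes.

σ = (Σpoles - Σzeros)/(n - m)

σ = (Σpoles - Σzeros)/(n - m) = (-16 - (-1))/(4 - 1) = -15/3 = -5.0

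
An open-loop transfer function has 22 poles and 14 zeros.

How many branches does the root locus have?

Root locus has n branches where n = number of poles = 22.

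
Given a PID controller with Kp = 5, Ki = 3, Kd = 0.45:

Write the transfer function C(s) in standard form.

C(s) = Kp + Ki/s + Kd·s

Substituting values: C(s) = 5 + 3/s + 0.45s = (0.45s² + 5s + 3)/s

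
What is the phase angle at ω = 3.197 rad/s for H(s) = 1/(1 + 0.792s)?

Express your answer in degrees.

Phase = -arctan(ωτ) = -arctan(3.197 × 0.792) = -68.4°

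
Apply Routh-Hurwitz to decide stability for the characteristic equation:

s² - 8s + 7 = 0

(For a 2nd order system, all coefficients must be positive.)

Coefficients: 1, -8, 7. b=-8 not positive, so system is unstable.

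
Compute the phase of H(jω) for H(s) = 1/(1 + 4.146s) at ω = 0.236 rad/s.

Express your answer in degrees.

Phase = -arctan(ωτ) = -arctan(0.236 × 4.146) = -44.4°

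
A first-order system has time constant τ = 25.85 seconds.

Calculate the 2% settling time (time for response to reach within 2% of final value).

For first-order system, 2% settling time ≈ 4τ = 4 × 25.85 = 103.4 s.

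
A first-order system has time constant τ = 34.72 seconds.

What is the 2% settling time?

For first-order system, 2% settling time ≈ 4τ = 4 × 34.72 = 138.88 s.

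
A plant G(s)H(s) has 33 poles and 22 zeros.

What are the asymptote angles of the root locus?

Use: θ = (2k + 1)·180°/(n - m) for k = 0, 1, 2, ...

n - m = 33 - 22 = 11. Angles: θk = (2k + 1)·180°/11 = 16.36°, 49.09°, 81.82°, 114.55°, 147.27°, 180°, 212.73°, 245.45°, 278.18°, 310.91°, 343.64°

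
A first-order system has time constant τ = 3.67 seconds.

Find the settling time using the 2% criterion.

For first-order system, 2% settling time ≈ 4τ = 4 × 3.67 = 14.68 s.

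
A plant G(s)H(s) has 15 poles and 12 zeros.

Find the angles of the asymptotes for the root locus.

n - m = 15 - 12 = 3. Angles: θk = (2k + 1)·180°/3 = 60°, 180°, 300°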